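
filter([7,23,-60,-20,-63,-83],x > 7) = keep x where x > 7: 7✗, 23✓, -60✗, -20✗, -63✗, -83✗
= [23]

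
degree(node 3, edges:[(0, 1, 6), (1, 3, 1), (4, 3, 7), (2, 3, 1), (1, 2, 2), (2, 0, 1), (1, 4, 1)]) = 3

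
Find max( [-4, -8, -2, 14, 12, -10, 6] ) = 14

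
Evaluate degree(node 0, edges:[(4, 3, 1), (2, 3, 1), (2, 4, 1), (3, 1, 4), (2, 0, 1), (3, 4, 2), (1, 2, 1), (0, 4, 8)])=incident: (2,0), (0,4)
= 2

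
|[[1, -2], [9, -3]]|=15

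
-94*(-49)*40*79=14554960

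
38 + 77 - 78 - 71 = -34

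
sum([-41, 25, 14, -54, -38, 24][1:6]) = slice → [25, 14, -54, -38, 24]
25 + 14 + (-54) + (-38) + 24
= -29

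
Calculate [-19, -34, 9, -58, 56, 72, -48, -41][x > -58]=[-19, -34, 9, 56, 72, -48, -41]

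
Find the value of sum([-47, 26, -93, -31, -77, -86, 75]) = -233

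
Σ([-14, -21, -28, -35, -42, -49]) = (-14) + (-21) + (-28) + (-35) + (-42) + (-49)
= -189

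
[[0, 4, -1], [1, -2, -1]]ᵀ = [[0, 1], [4, -2], [-1, -1]]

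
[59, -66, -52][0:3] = [59, -66, -52]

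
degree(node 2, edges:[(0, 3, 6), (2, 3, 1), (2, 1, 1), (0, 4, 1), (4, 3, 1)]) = incident: (2,3), (2,1)
= 2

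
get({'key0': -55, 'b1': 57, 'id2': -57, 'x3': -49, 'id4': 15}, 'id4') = 15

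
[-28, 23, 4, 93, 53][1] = 23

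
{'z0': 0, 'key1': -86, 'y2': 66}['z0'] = 0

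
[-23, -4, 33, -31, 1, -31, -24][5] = -31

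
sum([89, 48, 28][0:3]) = 165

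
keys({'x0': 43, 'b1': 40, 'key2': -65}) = ['x0', 'b1', 'key2']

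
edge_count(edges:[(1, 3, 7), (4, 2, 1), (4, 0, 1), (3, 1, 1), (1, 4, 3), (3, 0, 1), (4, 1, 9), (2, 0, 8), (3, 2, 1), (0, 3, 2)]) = 10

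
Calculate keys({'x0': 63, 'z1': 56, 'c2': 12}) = ['x0', 'z1', 'c2']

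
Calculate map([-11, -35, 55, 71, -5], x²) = [121, 1225, 3025, 5041, 25]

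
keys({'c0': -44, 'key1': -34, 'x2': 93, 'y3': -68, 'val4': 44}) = ['c0', 'key1', 'x2', 'y3', 'val4']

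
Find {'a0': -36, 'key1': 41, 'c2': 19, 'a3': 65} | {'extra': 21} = {'a0': -36, 'key1': 41, 'c2': 19, 'a3': 65, 'extra': 21}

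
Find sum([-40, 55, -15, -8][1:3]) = 40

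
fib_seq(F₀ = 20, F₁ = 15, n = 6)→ F_2 = F_1 + F_0 = 35
F_3 = F_2 + F_1 = 50
F_4 = F_3 + F_2 = 85
...
= [20, 15, 35, 50, 85, 135]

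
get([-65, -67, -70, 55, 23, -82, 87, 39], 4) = 23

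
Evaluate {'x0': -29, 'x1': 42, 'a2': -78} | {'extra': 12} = {'x0': -29, 'x1': 42, 'a2': -78, 'extra': 12}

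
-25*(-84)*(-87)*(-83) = 15164100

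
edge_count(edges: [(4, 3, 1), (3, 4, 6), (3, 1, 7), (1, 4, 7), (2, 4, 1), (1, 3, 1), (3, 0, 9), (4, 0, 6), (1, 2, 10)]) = 9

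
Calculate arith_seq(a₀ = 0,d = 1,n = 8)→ a_0 = 0 + 0*1 = 0
a_1 = 0 + 1*1 = 1
a_2 = 0 + 2*1 = 2
...
= [0, 1, 2, 3, 4, 5, 6, 7]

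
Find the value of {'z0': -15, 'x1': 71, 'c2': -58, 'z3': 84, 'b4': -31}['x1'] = 71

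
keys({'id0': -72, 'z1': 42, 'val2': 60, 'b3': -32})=['id0', 'z1', 'val2', 'b3']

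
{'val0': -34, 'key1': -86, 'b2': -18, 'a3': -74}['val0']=-34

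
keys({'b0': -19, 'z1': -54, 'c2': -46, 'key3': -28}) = ['b0', 'z1', 'c2', 'key3']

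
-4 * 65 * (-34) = 8840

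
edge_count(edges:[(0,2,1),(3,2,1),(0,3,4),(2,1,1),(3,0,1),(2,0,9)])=6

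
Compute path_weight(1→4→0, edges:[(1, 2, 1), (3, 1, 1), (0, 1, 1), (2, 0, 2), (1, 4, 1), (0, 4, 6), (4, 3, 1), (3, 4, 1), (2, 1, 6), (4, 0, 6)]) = w(1→4)=1 + w(4→0)=6
= 7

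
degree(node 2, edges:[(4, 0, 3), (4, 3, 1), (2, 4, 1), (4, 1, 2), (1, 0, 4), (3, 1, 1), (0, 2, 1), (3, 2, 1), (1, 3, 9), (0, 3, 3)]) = incident: (2,4), (0,2), (3,2)
= 3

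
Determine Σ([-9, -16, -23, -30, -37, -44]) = -159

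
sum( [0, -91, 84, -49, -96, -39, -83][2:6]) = slice → [84, -49, -96, -39]
84 + (-49) + (-96) + (-39)
= -100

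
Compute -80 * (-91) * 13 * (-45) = -4258800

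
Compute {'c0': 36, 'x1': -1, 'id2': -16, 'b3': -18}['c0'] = 36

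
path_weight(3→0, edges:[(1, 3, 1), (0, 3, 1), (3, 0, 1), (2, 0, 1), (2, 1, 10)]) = 1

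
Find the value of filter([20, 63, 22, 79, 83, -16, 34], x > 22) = [63, 79, 83, 34]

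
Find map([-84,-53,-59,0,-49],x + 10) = -84+10=-74, -53+10=-43, -59+10=-49, 0+10=10, -49+10=-39
= [-74, -43, -49, 10, -39]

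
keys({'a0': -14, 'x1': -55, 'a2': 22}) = ['a0', 'x1', 'a2']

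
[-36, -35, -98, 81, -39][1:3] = [-35, -98]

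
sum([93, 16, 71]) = 180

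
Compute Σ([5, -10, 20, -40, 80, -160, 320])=5 + -10 + 20 + -40 + 80 + -160 + 320
= 215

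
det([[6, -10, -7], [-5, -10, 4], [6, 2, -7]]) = 132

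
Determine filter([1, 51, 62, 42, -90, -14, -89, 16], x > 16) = [51, 62, 42]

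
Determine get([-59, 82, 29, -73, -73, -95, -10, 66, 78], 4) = -73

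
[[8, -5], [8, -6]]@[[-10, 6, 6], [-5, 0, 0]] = C[0][0] = (8)*(-10) + (-5)*(-5) = -55
C[0][1] = (8)*(6) + (-5)*(0) = 48
C[0][2] = (8)*(6) + (-5)*(0) = 48
C[1][0] = (8)*(-10) + (-6)*(-5) = -50
C[1][1] = (8)*(6) + (-6)*(0) = 48
C[1][2] = (8)*(6) + (-6)*(0) = 48
= [[-55, 48, 48], [-50, 48, 48]]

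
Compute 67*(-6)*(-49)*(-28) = -551544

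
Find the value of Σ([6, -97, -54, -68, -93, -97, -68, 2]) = 6 + (-97) + (-54) + (-68) + (-93) + (-97) + (-68) + 2
= -469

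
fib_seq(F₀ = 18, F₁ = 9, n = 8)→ [18, 9, 27, 36, 63, 99, 162, 261]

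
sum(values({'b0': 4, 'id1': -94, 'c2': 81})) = -9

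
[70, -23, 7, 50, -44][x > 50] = [70]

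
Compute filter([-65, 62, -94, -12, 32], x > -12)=[62, 32]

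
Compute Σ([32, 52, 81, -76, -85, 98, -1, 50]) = 151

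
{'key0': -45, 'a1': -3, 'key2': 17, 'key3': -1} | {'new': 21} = {'key0': -45, 'a1': -3, 'key2': 17, 'key3': -1, 'new': 21}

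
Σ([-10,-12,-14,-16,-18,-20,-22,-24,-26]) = -162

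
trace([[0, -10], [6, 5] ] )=5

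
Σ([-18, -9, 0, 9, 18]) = 0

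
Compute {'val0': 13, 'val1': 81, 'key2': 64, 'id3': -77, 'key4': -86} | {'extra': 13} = {'val0': 13, 'val1': 81, 'key2': 64, 'id3': -77, 'key4': -86, 'extra': 13}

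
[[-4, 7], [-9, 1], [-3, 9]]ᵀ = [[-4, -9, -3], [7, 1, 9]]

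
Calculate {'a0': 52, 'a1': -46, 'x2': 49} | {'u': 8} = {'a0': 52, 'a1': -46, 'x2': 49, 'u': 8}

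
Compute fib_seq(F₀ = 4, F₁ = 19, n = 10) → F_2 = F_1 + F_0 = 23
F_3 = F_2 + F_1 = 42
F_4 = F_3 + F_2 = 65
...
= [4, 19, 23, 42, 65, 107, 172, 279, 451, 730]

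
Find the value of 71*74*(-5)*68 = -1786360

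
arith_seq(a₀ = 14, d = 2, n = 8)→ a_0 = 14 + 0*2 = 14
a_1 = 14 + 1*2 = 16
a_2 = 14 + 2*2 = 18
...
= [14, 16, 18, 20, 22, 24, 26, 28]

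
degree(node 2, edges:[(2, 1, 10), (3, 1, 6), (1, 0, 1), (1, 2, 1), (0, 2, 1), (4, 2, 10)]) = 4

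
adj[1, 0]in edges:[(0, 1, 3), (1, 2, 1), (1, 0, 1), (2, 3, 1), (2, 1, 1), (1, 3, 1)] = 1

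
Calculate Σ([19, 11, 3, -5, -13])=15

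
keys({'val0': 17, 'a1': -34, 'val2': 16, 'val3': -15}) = ['val0', 'a1', 'val2', 'val3']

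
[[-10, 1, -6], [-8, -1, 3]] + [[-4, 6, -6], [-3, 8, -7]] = [[-14, 7, -12], [-11, 7, -4]]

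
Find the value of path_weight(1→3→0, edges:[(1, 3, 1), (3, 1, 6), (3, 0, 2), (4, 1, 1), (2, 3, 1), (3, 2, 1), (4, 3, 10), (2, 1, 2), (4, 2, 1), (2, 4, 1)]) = 3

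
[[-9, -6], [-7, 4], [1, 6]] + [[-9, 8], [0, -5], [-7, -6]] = [[-18, 2], [-7, -1], [-6, 0]]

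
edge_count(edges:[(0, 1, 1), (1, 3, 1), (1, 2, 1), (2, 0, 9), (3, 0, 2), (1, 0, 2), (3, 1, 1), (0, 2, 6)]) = 8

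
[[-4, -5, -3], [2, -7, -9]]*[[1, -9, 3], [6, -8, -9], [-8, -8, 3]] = C[0][0] = (-4)*(1) + (-5)*(6) + (-3)*(-8) = -10
C[0][1] = (-4)*(-9) + (-5)*(-8) + (-3)*(-8) = 100
C[0][2] = (-4)*(3) + (-5)*(-9) + (-3)*(3) = 24
C[1][0] = (2)*(1) + (-7)*(6) + (-9)*(-8) = 32
C[1][1] = (2)*(-9) + (-7)*(-8) + (-9)*(-8) = 110
C[1][2] = (2)*(3) + (-7)*(-9) + (-9)*(3) = 42
= [[-10, 100, 24], [32, 110, 42]]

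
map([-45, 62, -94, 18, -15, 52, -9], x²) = (-45)²=2025, (62)²=3844, (-94)²=8836, (18)²=324, (-15)²=225, (52)²=2704, (-9)²=81
= [2025, 3844, 8836, 324, 225, 2704, 81]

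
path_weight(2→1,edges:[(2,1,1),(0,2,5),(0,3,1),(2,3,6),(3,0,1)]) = w(2→1)=1
= 1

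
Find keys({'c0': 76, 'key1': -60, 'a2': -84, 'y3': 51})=['c0', 'key1', 'a2', 'y3']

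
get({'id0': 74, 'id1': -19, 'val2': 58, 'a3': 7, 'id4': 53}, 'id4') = 53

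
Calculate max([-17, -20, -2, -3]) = -2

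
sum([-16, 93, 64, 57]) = (-16) + 93 + 64 + 57
= 198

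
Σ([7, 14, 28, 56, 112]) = 217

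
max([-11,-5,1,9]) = 9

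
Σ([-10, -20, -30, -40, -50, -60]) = -210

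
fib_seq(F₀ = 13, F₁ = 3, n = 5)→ [13, 3, 16, 19, 35]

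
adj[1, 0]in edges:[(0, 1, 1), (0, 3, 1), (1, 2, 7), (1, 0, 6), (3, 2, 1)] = 6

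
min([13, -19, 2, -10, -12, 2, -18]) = -19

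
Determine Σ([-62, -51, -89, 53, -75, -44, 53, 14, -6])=-207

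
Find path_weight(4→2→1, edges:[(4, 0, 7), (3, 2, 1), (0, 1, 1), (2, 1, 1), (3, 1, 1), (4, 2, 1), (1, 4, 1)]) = 2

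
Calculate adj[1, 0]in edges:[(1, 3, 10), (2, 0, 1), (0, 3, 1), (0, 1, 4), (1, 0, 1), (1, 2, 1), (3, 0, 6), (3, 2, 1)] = 1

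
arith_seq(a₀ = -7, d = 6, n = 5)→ [-7, -1, 5, 11, 17]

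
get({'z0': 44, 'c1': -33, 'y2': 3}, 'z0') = 44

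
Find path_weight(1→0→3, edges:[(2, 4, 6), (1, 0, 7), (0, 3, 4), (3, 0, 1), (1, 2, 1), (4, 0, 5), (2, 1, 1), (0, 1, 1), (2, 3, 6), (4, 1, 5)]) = 11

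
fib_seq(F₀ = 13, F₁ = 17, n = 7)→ [13, 17, 30, 47, 77, 124, 201]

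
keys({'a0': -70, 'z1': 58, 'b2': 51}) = ['a0', 'z1', 'b2']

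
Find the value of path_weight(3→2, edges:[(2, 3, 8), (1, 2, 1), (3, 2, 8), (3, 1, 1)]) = w(3→2)=8
= 8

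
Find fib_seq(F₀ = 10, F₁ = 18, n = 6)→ [10, 18, 28, 46, 74, 120]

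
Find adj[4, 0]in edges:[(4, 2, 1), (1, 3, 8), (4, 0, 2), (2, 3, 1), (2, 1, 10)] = 2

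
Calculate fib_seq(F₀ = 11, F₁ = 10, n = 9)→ [11, 10, 21, 31, 52, 83, 135, 218, 353]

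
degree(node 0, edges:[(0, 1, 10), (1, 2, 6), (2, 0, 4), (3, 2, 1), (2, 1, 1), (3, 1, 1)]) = incident: (0,1), (2,0)
= 2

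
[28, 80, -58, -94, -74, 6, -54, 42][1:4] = [80, -58, -94]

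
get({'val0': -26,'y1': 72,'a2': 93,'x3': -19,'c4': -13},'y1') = 72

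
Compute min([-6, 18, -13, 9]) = -13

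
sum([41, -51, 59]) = 49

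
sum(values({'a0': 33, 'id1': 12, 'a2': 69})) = 33 + 12 + 69
= 114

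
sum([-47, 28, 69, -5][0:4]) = 45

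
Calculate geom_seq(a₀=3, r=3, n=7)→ [3, 9, 27, 81, 243, 729, 2187]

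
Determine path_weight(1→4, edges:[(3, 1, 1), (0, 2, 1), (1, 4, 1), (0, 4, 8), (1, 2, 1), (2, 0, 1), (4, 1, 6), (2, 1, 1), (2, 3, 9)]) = 1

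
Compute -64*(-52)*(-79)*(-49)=12882688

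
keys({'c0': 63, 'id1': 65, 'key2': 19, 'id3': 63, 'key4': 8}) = ['c0', 'id1', 'key2', 'id3', 'key4']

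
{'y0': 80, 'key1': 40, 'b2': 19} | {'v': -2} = {'y0': 80, 'key1': 40, 'b2': 19, 'v': -2}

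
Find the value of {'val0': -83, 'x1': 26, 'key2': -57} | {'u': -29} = {'val0': -83, 'x1': 26, 'key2': -57, 'u': -29}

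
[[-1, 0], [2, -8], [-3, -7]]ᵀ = [[-1, 2, -3], [0, -8, -7]]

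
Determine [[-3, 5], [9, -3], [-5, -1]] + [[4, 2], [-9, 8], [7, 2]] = [[1, 7], [0, 5], [2, 1]]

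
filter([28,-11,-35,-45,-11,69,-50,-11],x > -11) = keep x where x > -11: 28✓, -11✗, -35✗, -45✗, -11✗, 69✓, -50✗, -11✗
= [28, 69]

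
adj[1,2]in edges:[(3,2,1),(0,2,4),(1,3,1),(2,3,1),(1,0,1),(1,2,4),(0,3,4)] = 4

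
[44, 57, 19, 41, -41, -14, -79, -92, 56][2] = 19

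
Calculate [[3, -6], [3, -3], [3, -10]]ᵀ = [[3, 3, 3], [-6, -3, -10]]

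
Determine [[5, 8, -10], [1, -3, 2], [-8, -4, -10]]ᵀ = [[5, 1, -8], [8, -3, -4], [-10, 2, -10]]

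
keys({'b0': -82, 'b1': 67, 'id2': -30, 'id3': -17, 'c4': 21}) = ['b0', 'b1', 'id2', 'id3', 'c4']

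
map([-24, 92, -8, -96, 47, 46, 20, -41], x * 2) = -24*2=-48, 92*2=184, -8*2=-16, -96*2=-192, 47*2=94, 46*2=92, 20*2=40, -41*2=-82
= [-48, 184, -16, -192, 94, 92, 40, -82]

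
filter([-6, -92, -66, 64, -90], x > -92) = keep x where x > -92: -6✓, -92✗, -66✓, 64✓, -90✓
= [-6, -66, 64, -90]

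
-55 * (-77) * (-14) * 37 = -2193730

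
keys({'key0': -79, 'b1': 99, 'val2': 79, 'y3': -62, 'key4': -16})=['key0', 'b1', 'val2', 'y3', 'key4']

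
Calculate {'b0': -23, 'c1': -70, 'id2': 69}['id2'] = 69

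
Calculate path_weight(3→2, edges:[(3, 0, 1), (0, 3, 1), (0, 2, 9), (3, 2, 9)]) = w(3→2)=9
= 9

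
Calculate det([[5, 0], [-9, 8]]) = (5)*(8) - (0)*(-9)
= 40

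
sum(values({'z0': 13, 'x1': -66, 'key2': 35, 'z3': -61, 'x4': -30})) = 13 + (-66) + 35 + (-61) + (-30)
= -109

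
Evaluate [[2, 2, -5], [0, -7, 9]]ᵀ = [[2, 0], [2, -7], [-5, 9]]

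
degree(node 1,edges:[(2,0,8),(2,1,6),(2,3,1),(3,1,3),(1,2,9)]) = incident: (2,1), (3,1), (1,2)
= 3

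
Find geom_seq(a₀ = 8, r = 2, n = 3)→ [8, 16, 32]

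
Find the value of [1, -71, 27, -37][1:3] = [-71, 27]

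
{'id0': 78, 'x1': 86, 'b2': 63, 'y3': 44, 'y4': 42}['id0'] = 78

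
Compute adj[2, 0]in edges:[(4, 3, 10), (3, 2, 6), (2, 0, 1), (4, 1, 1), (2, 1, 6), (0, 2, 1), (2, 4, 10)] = 1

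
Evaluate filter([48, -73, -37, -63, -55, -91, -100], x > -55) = keep x where x > -55: 48✓, -73✗, -37✓, -63✗, -55✗, -91✗, -100✗
= [48, -37]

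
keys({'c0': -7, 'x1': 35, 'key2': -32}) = ['c0', 'x1', 'key2']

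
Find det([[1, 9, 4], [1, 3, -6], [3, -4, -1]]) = (1)*(1)*det([[3, -6], [-4, -1]]) + (-1)*(9)*det([[1, -6], [3, -1]]) + (1)*(4)*det([[1, 3], [3, -4]])
= -27 + -153 + -52
= -232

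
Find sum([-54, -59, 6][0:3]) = slice → [-54, -59, 6]
(-54) + (-59) + 6
= -107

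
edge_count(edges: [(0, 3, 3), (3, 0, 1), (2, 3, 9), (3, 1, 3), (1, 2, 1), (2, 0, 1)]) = 6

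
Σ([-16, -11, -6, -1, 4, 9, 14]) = (-16) + (-11) + (-6) + (-1) + 4 + 9 + 14
= -7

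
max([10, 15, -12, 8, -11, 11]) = 15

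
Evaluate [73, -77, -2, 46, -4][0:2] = [73, -77]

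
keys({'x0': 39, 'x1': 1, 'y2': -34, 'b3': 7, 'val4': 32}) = ['x0', 'x1', 'y2', 'b3', 'val4']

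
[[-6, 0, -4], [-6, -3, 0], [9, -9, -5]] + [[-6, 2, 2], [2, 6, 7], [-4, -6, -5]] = [[-12, 2, -2], [-4, 3, 7], [5, -15, -10]]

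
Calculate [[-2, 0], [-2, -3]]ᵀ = [[-2, -2], [0, -3]]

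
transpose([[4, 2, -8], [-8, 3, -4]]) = [[4, -8], [2, 3], [-8, -4]]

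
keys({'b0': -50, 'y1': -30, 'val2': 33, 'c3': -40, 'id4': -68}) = ['b0', 'y1', 'val2', 'c3', 'id4']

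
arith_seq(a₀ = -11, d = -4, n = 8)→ [-11, -15, -19, -23, -27, -31, -35, -39]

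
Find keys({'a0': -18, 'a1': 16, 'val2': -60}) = ['a0', 'a1', 'val2']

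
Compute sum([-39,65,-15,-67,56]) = (-39) + 65 + (-15) + (-67) + 56
= 0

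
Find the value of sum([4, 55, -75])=-16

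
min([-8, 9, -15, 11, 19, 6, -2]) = -15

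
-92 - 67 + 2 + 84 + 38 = -35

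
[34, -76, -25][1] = -76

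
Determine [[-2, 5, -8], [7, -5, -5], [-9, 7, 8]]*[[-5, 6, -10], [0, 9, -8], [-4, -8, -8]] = [[42, 97, 44], [-15, 37, 10], [13, -55, -30]]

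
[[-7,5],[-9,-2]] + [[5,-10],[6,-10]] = [[-2, -5], [-3, -12]]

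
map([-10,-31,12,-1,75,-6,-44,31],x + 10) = [0, -21, 22, 9, 85, 4, -34, 41]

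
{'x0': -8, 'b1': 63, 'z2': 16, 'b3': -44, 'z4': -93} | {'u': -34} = {'x0': -8, 'b1': 63, 'z2': 16, 'b3': -44, 'z4': -93, 'u': -34}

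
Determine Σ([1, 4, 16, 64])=1 + 4 + 16 + 64
= 85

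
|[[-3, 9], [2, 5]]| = (-3)*(5) - (9)*(2)
= -33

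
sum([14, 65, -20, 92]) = 14 + 65 + (-20) + 92
= 151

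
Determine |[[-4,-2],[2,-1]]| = 8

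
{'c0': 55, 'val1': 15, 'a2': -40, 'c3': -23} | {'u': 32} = {'c0': 55, 'val1': 15, 'a2': -40, 'c3': -23, 'u': 32}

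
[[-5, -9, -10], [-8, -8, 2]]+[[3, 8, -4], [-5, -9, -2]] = [[-2, -1, -14], [-13, -17, 0]]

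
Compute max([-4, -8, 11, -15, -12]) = 11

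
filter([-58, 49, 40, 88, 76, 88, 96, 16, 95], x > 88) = keep x where x > 88: -58✗, 49✗, 40✗, 88✗, 76✗, 88✗, 96✓, 16✗, 95✓
= [96, 95]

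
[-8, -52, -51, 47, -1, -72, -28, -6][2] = -51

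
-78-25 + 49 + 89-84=-49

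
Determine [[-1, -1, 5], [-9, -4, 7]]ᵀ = [[-1, -9], [-1, -4], [5, 7]]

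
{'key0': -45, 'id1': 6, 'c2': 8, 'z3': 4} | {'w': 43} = {'key0': -45, 'id1': 6, 'c2': 8, 'z3': 4, 'w': 43}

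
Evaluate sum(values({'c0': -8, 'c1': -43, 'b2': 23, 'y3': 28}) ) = 0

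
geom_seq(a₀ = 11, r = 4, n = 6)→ a_0 = 11*4^0 = 11
a_1 = 11*4^1 = 44
a_2 = 11*4^2 = 176
...
= [11, 44, 176, 704, 2816, 11264]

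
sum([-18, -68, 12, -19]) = (-18) + (-68) + 12 + (-19)
= -93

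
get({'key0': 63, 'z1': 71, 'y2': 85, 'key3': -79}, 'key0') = 63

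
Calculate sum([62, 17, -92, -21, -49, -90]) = 62 + 17 + (-92) + (-21) + (-49) + (-90)
= -173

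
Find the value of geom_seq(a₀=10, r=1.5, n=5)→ a_0 = 10*1.5^0 = 10.0
a_1 = 10*1.5^1 = 15.0
a_2 = 10*1.5^2 = 22.5
...
= [10.0, 15.0, 22.5, 33.75, 50.625]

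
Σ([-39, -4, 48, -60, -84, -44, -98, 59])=(-39) + (-4) + 48 + (-60) + (-84) + (-44) + (-98) + 59
= -222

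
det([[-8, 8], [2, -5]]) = 24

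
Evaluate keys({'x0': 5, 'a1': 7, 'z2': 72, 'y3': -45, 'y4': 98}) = ['x0', 'a1', 'z2', 'y3', 'y4']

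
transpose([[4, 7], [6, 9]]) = [[4, 6], [7, 9]]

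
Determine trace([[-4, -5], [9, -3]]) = -7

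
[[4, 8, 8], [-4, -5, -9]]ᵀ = [[4, -4], [8, -5], [8, -9]]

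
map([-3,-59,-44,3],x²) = (-3)²=9, (-59)²=3481, (-44)²=1936, (3)²=9
= [9, 3481, 1936, 9]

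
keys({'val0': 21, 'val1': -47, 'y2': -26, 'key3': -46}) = ['val0', 'val1', 'y2', 'key3']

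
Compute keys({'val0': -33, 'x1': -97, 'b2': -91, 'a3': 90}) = ['val0', 'x1', 'b2', 'a3']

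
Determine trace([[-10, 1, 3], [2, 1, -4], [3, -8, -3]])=diagonal: (-10) + 1 + (-3)
= -12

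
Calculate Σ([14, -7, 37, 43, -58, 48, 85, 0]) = 14 + (-7) + 37 + 43 + (-58) + 48 + 85 + 0
= 162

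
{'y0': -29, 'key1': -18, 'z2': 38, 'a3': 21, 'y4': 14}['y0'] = -29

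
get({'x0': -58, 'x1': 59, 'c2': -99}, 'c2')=-99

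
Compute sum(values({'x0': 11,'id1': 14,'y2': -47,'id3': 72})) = 50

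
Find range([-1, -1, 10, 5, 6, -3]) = 13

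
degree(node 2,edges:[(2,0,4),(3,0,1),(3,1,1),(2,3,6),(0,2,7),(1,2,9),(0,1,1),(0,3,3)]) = 4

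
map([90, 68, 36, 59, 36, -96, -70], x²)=(90)²=8100, (68)²=4624, (36)²=1296, (59)²=3481, (36)²=1296, (-96)²=9216, (-70)²=4900
= [8100, 4624, 1296, 3481, 1296, 9216, 4900]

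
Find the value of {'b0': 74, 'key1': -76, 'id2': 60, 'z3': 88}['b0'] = 74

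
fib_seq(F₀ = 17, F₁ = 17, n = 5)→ F_2 = F_1 + F_0 = 34
F_3 = F_2 + F_1 = 51
F_4 = F_3 + F_2 = 85
= [17, 17, 34, 51, 85]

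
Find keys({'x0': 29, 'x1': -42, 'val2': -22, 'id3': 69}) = ['x0', 'x1', 'val2', 'id3']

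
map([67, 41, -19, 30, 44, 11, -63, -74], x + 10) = [77, 51, -9, 40, 54, 21, -53, -64]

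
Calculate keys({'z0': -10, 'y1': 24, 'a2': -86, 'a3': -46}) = ['z0', 'y1', 'a2', 'a3']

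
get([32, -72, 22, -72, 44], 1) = -72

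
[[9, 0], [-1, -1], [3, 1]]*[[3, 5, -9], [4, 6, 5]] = [[27, 45, -81], [-7, -11, 4], [13, 21, -22]]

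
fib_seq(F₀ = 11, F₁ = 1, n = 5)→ [11, 1, 12, 13, 25]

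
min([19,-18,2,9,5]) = -18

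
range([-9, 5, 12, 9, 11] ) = 21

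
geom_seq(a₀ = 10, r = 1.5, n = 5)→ a_0 = 10*1.5^0 = 10.0
a_1 = 10*1.5^1 = 15.0
a_2 = 10*1.5^2 = 22.5
...
= [10.0, 15.0, 22.5, 33.75, 50.625]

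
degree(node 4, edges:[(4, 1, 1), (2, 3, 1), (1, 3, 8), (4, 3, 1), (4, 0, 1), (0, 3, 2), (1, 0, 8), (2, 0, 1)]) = incident: (4,1), (4,3), (4,0)
= 3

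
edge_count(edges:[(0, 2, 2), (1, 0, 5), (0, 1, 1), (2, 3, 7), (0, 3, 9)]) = 5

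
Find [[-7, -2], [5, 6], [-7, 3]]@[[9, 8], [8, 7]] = C[0][0] = (-7)*(9) + (-2)*(8) = -79
C[0][1] = (-7)*(8) + (-2)*(7) = -70
C[1][0] = (5)*(9) + (6)*(8) = 93
C[1][1] = (5)*(8) + (6)*(7) = 82
C[2][0] = (-7)*(9) + (3)*(8) = -39
C[2][1] = (-7)*(8) + (3)*(7) = -35
= [[-79, -70], [93, 82], [-39, -35]]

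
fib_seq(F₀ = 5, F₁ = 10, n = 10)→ [5, 10, 15, 25, 40, 65, 105, 170, 275, 445]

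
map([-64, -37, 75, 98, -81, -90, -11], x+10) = -64+10=-54, -37+10=-27, 75+10=85, 98+10=108, -81+10=-71, -90+10=-80, -11+10=-1
= [-54, -27, 85, 108, -71, -80, -1]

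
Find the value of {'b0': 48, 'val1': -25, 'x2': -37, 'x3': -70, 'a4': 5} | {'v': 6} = {'b0': 48, 'val1': -25, 'x2': -37, 'x3': -70, 'a4': 5, 'v': 6}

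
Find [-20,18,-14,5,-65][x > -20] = keep x where x > -20: -20✗, 18✓, -14✓, 5✓, -65✗
= [18, -14, 5]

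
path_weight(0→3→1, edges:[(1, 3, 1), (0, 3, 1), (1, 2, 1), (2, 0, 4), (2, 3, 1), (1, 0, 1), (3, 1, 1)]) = 2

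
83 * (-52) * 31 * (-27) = 3612492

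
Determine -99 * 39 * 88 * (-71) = 24123528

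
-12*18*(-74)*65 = 1038960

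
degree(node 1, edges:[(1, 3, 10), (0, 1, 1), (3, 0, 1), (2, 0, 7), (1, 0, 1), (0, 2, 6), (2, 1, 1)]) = 4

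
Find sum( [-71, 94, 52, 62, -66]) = (-71) + 94 + 52 + 62 + (-66)
= 71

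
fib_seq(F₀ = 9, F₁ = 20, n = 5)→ F_2 = F_1 + F_0 = 29
F_3 = F_2 + F_1 = 49
F_4 = F_3 + F_2 = 78
= [9, 20, 29, 49, 78]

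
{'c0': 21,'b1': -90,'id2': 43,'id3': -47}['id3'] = -47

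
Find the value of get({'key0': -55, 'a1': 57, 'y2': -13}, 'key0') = -55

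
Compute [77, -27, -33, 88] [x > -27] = [77, 88]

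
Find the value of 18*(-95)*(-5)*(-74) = -632700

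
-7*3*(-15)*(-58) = -18270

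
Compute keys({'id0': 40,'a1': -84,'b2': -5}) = ['id0', 'a1', 'b2']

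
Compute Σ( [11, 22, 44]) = 11 + 22 + 44
= 77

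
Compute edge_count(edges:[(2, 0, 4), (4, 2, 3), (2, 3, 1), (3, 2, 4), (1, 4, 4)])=5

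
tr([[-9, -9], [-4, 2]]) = diagonal: (-9) + 2
= -7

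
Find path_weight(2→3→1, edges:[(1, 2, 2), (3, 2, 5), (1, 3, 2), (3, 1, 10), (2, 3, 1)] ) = 11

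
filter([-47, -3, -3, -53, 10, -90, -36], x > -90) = [-47, -3, -3, -53, 10, -36]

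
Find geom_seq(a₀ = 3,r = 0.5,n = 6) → [3.0, 1.5, 0.75, 0.375, 0.1875, 0.09375]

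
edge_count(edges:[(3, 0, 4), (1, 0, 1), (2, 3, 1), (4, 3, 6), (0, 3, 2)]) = 5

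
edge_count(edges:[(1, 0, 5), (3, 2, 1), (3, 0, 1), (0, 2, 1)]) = 4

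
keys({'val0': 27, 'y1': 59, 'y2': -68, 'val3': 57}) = ['val0', 'y1', 'y2', 'val3']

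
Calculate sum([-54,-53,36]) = -71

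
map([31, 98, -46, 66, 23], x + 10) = [41, 108, -36, 76, 33]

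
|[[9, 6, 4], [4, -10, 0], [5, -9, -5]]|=(1)*(9)*det([[-10, 0], [-9, -5]]) + (-1)*(6)*det([[4, 0], [5, -5]]) + (1)*(4)*det([[4, -10], [5, -9]])
= 450 + 120 + 56
= 626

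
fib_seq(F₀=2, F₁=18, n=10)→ [2, 18, 20, 38, 58, 96, 154, 250, 404, 654]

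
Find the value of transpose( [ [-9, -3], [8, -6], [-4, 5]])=[[-9, 8, -4], [-3, -6, 5]]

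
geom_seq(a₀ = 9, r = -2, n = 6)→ [9, -18, 36, -72, 144, -288]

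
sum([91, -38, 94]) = 91 + (-38) + 94
= 147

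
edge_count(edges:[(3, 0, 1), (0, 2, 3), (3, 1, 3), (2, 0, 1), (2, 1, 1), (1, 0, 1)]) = 6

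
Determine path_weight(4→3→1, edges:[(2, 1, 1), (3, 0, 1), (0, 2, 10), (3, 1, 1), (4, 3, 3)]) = 4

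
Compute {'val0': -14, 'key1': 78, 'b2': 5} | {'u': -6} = {'val0': -14, 'key1': 78, 'b2': 5, 'u': -6}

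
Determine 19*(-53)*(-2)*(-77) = -155078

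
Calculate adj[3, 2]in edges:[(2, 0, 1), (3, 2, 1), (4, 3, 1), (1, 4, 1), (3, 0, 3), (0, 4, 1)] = 1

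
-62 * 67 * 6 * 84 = -2093616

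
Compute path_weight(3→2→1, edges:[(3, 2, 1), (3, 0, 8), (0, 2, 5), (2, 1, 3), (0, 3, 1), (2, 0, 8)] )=4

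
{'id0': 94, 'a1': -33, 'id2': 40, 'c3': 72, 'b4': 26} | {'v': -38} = {'id0': 94, 'a1': -33, 'id2': 40, 'c3': 72, 'b4': 26, 'v': -38}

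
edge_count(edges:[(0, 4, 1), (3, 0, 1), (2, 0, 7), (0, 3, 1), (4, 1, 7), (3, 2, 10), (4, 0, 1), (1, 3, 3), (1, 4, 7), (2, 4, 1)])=10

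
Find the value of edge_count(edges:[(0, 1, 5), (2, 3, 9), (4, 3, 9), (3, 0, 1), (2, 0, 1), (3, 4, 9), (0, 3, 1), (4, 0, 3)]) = 8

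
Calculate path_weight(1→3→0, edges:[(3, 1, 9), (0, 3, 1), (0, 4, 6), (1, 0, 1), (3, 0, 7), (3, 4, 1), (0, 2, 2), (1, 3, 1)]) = w(1→3)=1 + w(3→0)=7
= 8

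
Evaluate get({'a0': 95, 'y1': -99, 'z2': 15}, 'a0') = 95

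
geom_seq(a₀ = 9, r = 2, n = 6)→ a_0 = 9*2^0 = 9
a_1 = 9*2^1 = 18
a_2 = 9*2^2 = 36
...
= [9, 18, 36, 72, 144, 288]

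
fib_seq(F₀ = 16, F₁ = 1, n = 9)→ F_2 = F_1 + F_0 = 17
F_3 = F_2 + F_1 = 18
F_4 = F_3 + F_2 = 35
...
= [16, 1, 17, 18, 35, 53, 88, 141, 229]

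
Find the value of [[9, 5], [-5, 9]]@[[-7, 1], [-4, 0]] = [[-83, 9], [-1, -5]]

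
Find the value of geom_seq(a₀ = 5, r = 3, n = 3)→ a_0 = 5*3^0 = 5
a_1 = 5*3^1 = 15
a_2 = 5*3^2 = 45
= [5, 15, 45]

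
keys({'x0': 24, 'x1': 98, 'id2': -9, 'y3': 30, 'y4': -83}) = ['x0', 'x1', 'id2', 'y3', 'y4']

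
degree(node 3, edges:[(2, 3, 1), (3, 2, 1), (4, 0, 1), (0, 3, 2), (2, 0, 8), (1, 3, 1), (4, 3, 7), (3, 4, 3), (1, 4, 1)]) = incident: (2,3), (3,2), (0,3), (1,3), (4,3), (3,4)
= 6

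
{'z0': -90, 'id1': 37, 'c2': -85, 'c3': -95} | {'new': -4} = {'z0': -90, 'id1': 37, 'c2': -85, 'c3': -95, 'new': -4}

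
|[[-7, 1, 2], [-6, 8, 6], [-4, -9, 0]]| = -230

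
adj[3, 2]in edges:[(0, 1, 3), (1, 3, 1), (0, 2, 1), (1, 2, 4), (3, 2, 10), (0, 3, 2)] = 10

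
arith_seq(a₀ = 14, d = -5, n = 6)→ [14, 9, 4, -1, -6, -11]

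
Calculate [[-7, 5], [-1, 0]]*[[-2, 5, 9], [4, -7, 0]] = [[34, -70, -63], [2, -5, -9]]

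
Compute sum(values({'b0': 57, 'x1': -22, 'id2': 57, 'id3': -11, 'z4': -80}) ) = 57 + (-22) + 57 + (-11) + (-80)
= 1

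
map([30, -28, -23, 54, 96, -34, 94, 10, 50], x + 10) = [40, -18, -13, 64, 106, -24, 104, 20, 60]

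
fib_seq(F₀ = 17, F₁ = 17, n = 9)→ [17, 17, 34, 51, 85, 136, 221, 357, 578]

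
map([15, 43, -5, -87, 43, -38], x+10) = 15+10=25, 43+10=53, -5+10=5, -87+10=-77, 43+10=53, -38+10=-28
= [25, 53, 5, -77, 53, -28]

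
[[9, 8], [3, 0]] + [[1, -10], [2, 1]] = [[10, -2], [5, 1]]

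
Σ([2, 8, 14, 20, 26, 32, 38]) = 2 + 8 + 14 + 20 + 26 + 32 + 38
= 140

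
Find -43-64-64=-171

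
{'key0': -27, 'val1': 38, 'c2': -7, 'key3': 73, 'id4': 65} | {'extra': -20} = {'key0': -27, 'val1': 38, 'c2': -7, 'key3': 73, 'id4': 65, 'extra': -20}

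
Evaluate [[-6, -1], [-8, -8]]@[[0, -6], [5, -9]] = C[0][0] = (-6)*(0) + (-1)*(5) = -5
C[0][1] = (-6)*(-6) + (-1)*(-9) = 45
C[1][0] = (-8)*(0) + (-8)*(5) = -40
C[1][1] = (-8)*(-6) + (-8)*(-9) = 120
= [[-5, 45], [-40, 120]]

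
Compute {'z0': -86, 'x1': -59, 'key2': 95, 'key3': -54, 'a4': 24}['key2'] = 95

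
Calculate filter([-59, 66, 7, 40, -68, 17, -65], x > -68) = keep x where x > -68: -59✓, 66✓, 7✓, 40✓, -68✗, 17✓, -65✓
= [-59, 66, 7, 40, 17, -65]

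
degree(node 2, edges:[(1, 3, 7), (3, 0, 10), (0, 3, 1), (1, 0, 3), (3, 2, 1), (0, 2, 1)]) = incident: (3,2), (0,2)
= 2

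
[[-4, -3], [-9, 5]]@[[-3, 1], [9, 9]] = C[0][0] = (-4)*(-3) + (-3)*(9) = -15
C[0][1] = (-4)*(1) + (-3)*(9) = -31
C[1][0] = (-9)*(-3) + (5)*(9) = 72
C[1][1] = (-9)*(1) + (5)*(9) = 36
= [[-15, -31], [72, 36]]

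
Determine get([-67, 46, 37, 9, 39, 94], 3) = 9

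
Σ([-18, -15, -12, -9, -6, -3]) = -63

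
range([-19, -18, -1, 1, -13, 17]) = 36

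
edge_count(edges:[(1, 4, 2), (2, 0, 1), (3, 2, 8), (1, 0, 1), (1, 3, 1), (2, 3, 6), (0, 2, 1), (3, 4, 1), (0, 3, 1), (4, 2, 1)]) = 10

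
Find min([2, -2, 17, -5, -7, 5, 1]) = -7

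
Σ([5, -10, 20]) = 5 + -10 + 20
= 15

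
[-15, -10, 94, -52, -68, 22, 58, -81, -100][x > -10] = [94, 22, 58]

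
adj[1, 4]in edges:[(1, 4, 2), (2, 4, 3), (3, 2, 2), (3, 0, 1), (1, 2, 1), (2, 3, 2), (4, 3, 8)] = 2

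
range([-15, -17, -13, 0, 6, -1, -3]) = 23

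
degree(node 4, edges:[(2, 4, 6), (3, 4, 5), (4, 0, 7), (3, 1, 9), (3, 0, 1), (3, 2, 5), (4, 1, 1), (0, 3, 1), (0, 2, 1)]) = 4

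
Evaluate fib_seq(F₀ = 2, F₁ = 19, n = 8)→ F_2 = F_1 + F_0 = 21
F_3 = F_2 + F_1 = 40
F_4 = F_3 + F_2 = 61
...
= [2, 19, 21, 40, 61, 101, 162, 263]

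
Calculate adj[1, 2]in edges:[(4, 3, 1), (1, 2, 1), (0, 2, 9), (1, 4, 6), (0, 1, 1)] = 1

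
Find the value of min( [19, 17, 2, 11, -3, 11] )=-3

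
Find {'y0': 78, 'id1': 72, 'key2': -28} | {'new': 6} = {'y0': 78, 'id1': 72, 'key2': -28, 'new': 6}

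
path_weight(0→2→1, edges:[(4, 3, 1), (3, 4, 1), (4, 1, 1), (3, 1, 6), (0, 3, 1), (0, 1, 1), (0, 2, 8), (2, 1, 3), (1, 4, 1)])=w(0→2)=8 + w(2→1)=3
= 11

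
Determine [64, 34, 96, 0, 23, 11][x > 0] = keep x where x > 0: 64✓, 34✓, 96✓, 0✗, 23✓, 11✓
= [64, 34, 96, 23, 11]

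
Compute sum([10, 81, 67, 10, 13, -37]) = 10 + 81 + 67 + 10 + 13 + (-37)
= 144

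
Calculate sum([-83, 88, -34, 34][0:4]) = slice → [-83, 88, -34, 34]
(-83) + 88 + (-34) + 34
= 5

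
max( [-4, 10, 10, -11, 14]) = 14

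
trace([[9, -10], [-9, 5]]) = diagonal: 9 + 5
= 14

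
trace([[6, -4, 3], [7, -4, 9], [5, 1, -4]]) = diagonal: 6 + (-4) + (-4)
= -2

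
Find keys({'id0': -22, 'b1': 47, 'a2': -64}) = ['id0', 'b1', 'a2']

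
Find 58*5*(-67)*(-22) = 427460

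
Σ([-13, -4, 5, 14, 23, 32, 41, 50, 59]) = 207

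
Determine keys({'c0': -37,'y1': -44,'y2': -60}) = ['c0', 'y1', 'y2']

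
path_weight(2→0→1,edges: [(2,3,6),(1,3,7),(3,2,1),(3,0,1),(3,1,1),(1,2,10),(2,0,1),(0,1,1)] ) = w(2→0)=1 + w(0→1)=1
= 2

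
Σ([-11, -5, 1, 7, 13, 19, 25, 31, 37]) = (-11) + (-5) + 1 + 7 + 13 + 19 + 25 + 31 + 37
= 117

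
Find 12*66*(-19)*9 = -135432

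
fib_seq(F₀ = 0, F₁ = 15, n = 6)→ F_2 = F_1 + F_0 = 15
F_3 = F_2 + F_1 = 30
F_4 = F_3 + F_2 = 45
...
= [0, 15, 15, 30, 45, 75]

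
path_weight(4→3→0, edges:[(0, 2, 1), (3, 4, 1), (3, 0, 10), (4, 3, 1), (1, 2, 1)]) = 11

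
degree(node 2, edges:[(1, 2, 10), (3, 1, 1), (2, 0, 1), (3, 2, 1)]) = incident: (1,2), (2,0), (3,2)
= 3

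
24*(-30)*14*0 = 0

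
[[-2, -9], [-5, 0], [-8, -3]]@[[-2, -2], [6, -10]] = C[0][0] = (-2)*(-2) + (-9)*(6) = -50
C[0][1] = (-2)*(-2) + (-9)*(-10) = 94
C[1][0] = (-5)*(-2) + (0)*(6) = 10
C[1][1] = (-5)*(-2) + (0)*(-10) = 10
C[2][0] = (-8)*(-2) + (-3)*(6) = -2
C[2][1] = (-8)*(-2) + (-3)*(-10) = 46
= [[-50, 94], [10, 10], [-2, 46]]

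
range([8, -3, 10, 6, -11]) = 21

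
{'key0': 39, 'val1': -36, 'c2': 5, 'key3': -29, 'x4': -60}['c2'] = 5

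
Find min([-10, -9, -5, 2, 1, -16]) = -16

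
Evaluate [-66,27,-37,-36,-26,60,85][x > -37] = keep x where x > -37: -66✗, 27✓, -37✗, -36✓, -26✓, 60✓, 85✓
= [27, -36, -26, 60, 85]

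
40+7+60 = 107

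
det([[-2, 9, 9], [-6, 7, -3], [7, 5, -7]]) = -1210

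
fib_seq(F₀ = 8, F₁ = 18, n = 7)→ F_2 = F_1 + F_0 = 26
F_3 = F_2 + F_1 = 44
F_4 = F_3 + F_2 = 70
...
= [8, 18, 26, 44, 70, 114, 184]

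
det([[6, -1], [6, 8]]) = 54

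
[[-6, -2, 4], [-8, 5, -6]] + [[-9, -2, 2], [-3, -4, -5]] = [[-15, -4, 6], [-11, 1, -11]]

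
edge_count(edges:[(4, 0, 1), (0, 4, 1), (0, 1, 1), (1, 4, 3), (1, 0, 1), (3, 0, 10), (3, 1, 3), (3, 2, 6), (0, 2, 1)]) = 9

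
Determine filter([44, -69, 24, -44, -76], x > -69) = keep x where x > -69: 44✓, -69✗, 24✓, -44✓, -76✗
= [44, 24, -44]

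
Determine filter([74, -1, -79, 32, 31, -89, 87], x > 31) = [74, 32, 87]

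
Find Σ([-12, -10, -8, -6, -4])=-40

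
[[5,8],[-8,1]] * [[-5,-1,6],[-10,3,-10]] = [[-105, 19, -50], [30, 11, -58]]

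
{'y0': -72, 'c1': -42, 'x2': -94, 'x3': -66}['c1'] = -42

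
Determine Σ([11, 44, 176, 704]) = 935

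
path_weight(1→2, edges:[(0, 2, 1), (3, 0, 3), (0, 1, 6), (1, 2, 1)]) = 1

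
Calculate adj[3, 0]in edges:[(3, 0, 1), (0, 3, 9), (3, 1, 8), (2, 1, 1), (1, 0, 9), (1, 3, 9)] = 1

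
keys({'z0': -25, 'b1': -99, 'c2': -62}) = ['z0', 'b1', 'c2']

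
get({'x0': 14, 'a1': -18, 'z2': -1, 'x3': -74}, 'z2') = -1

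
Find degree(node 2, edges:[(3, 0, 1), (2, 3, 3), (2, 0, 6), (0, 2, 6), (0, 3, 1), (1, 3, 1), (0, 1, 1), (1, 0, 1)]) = incident: (2,3), (2,0), (0,2)
= 3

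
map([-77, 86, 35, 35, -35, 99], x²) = [5929, 7396, 1225, 1225, 1225, 9801]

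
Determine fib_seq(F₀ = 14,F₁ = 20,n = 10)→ F_2 = F_1 + F_0 = 34
F_3 = F_2 + F_1 = 54
F_4 = F_3 + F_2 = 88
...
= [14, 20, 34, 54, 88, 142, 230, 372, 602, 974]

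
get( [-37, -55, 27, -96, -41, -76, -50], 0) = -37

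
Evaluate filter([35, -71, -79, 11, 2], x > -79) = [35, -71, 11, 2]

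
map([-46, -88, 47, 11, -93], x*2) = [-92, -176, 94, 22, -186]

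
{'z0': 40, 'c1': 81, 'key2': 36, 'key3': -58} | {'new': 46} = {'z0': 40, 'c1': 81, 'key2': 36, 'key3': -58, 'new': 46}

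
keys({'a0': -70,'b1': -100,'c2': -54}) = ['a0', 'b1', 'c2']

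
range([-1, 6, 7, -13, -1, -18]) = 25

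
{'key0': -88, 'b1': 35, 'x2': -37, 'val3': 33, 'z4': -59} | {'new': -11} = {'key0': -88, 'b1': 35, 'x2': -37, 'val3': 33, 'z4': -59, 'new': -11}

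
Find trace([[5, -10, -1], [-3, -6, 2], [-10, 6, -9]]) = -10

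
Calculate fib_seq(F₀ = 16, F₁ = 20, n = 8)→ [16, 20, 36, 56, 92, 148, 240, 388]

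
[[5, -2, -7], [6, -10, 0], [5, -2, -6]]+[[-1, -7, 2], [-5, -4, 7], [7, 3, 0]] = [[4, -9, -5], [1, -14, 7], [12, 1, -6]]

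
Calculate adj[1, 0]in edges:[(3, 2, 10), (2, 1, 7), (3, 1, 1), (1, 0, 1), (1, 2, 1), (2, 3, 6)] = 1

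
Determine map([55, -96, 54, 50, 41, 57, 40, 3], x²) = (55)²=3025, (-96)²=9216, (54)²=2916, (50)²=2500, (41)²=1681, (57)²=3249, (40)²=1600, (3)²=9
= [3025, 9216, 2916, 2500, 1681, 3249, 1600, 9]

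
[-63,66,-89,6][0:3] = [-63, 66, -89]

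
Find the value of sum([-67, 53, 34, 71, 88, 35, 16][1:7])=297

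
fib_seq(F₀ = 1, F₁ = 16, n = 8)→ [1, 16, 17, 33, 50, 83, 133, 216]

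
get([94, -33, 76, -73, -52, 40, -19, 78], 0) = 94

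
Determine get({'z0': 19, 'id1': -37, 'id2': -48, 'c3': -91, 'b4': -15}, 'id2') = -48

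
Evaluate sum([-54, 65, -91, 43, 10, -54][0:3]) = slice → [-54, 65, -91]
(-54) + 65 + (-91)
= -80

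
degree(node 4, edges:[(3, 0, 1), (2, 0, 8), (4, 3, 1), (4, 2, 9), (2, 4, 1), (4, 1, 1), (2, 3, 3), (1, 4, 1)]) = incident: (4,3), (4,2), (2,4), (4,1), (1,4)
= 5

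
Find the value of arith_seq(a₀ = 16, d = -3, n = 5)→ [16, 13, 10, 7, 4]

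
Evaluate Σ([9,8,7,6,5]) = 35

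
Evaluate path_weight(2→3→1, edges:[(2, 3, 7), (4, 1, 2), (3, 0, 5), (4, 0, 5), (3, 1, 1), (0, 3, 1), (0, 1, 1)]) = 8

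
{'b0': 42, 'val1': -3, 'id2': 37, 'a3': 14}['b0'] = 42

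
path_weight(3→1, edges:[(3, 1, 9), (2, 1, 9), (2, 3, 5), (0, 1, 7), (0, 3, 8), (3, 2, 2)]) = w(3→1)=9
= 9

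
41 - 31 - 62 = -52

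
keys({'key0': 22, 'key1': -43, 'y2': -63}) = ['key0', 'key1', 'y2']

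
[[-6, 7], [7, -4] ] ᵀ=[[-6, 7], [7, -4]]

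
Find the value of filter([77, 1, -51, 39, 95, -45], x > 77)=[95]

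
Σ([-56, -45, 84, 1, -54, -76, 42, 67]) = -37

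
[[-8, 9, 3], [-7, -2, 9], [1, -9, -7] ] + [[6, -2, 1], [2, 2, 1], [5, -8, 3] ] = [[-2, 7, 4], [-5, 0, 10], [6, -17, -4]]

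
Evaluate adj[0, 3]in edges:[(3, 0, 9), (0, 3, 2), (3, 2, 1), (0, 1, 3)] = 2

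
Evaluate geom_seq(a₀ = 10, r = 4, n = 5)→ [10, 40, 160, 640, 2560]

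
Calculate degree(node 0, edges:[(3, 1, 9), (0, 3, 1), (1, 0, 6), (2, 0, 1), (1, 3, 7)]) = 3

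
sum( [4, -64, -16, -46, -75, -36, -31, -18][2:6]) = -173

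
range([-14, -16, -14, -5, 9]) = 25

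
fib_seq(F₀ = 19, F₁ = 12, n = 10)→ F_2 = F_1 + F_0 = 31
F_3 = F_2 + F_1 = 43
F_4 = F_3 + F_2 = 74
...
= [19, 12, 31, 43, 74, 117, 191, 308, 499, 807]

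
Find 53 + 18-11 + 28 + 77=165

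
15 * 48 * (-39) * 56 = -1572480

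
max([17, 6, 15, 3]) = 17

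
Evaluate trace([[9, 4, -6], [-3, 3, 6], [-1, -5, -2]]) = diagonal: 9 + 3 + (-2)
= 10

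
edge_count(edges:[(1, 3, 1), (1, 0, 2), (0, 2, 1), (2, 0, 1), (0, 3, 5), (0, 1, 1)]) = 6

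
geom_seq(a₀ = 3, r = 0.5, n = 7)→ a_0 = 3*0.5^0 = 3.0
a_1 = 3*0.5^1 = 1.5
a_2 = 3*0.5^2 = 0.75
...
= [3.0, 1.5, 0.75, 0.375, 0.1875, 0.09375, 0.046875]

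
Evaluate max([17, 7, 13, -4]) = 17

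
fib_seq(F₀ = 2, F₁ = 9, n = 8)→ [2, 9, 11, 20, 31, 51, 82, 133]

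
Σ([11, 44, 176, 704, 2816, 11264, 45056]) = 11 + 44 + 176 + 704 + 2816 + 11264 + 45056
= 60071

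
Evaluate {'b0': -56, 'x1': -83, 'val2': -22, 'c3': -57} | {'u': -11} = {'b0': -56, 'x1': -83, 'val2': -22, 'c3': -57, 'u': -11}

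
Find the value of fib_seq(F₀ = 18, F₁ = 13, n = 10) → [18, 13, 31, 44, 75, 119, 194, 313, 507, 820]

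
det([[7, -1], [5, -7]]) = (7)*(-7) - (-1)*(5)
= -44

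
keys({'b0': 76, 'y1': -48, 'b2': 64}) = ['b0', 'y1', 'b2']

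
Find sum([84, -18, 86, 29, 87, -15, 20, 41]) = 314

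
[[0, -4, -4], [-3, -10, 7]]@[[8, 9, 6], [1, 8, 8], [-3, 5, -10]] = C[0][0] = (0)*(8) + (-4)*(1) + (-4)*(-3) = 8
C[0][1] = (0)*(9) + (-4)*(8) + (-4)*(5) = -52
C[0][2] = (0)*(6) + (-4)*(8) + (-4)*(-10) = 8
C[1][0] = (-3)*(8) + (-10)*(1) + (7)*(-3) = -55
C[1][1] = (-3)*(9) + (-10)*(8) + (7)*(5) = -72
C[1][2] = (-3)*(6) + (-10)*(8) + (7)*(-10) = -168
= [[8, -52, 8], [-55, -72, -168]]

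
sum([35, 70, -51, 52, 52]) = 158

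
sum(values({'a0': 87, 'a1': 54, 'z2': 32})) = 87 + 54 + 32
= 173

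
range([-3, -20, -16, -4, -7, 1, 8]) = 28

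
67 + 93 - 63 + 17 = 114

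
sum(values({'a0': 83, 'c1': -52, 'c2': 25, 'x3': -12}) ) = 83 + (-52) + 25 + (-12)
= 44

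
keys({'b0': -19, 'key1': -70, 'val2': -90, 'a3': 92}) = ['b0', 'key1', 'val2', 'a3']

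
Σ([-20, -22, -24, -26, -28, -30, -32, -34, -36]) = (-20) + (-22) + (-24) + (-26) + (-28) + (-30) + (-32) + (-34) + (-36)
= -252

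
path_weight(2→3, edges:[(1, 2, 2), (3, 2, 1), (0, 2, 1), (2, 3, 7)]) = w(2→3)=7
= 7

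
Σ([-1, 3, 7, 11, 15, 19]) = (-1) + 3 + 7 + 11 + 15 + 19
= 54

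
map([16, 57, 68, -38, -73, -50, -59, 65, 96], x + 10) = [26, 67, 78, -28, -63, -40, -49, 75, 106]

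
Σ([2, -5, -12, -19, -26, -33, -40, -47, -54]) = 2 + (-5) + (-12) + (-19) + (-26) + (-33) + (-40) + (-47) + (-54)
= -234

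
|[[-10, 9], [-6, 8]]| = (-10)*(8) - (9)*(-6)
= -26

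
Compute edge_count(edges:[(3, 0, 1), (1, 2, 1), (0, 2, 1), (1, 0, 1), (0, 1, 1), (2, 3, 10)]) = 6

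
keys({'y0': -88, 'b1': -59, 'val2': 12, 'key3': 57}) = ['y0', 'b1', 'val2', 'key3']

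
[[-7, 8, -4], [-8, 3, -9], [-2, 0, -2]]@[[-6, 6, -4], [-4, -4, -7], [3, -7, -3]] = C[0][0] = (-7)*(-6) + (8)*(-4) + (-4)*(3) = -2
C[0][1] = (-7)*(6) + (8)*(-4) + (-4)*(-7) = -46
C[0][2] = (-7)*(-4) + (8)*(-7) + (-4)*(-3) = -16
C[1][0] = (-8)*(-6) + (3)*(-4) + (-9)*(3) = 9
C[1][1] = (-8)*(6) + (3)*(-4) + (-9)*(-7) = 3
C[1][2] = (-8)*(-4) + (3)*(-7) + (-9)*(-3) = 38
... (3 more cells)
= [[-2, -46, -16], [9, 3, 38], [6, 2, 14]]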